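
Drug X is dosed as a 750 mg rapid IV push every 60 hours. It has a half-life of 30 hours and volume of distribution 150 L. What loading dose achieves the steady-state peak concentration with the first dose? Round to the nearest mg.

1000 mg

f = (1/2)^(60/30) ≈ 0.250000; accumulation ratio R = 1/(1−f) ≈ 1.33333.
Loading dose to hit Cmax,ss on first dose: D_load = D_maint·R ≈ 750 × 1.33333 ≈ 1000.00 mg.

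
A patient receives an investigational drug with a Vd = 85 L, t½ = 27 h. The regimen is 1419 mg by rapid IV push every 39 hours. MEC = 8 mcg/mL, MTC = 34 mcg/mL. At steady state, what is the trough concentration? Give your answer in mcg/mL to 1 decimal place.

9.7 mcg/mL

Over one 39-h interval, 39/27 ≈ 1.4444 half-lives elapse, leaving f ≈ 0.3674 of each dose.
Accumulation ratio R = 1/(1 − f) ≈ 1/0.6326 ≈ 1.5808.
Single-dose peak C₀ = D/Vd = 1419/85 ≈ 16.694 mcg/mL.
Steady-state peak Cmax,ss = C₀·R ≈ 16.694 × 1.5808 ≈ 26.390 mcg/mL.
One interval later, Cmin,ss = Cmax,ss·e^(−kτ) ≈ 26.390 × 0.3674 ≈ 9.696 mcg/mL.
Trough 9.7 mcg/mL vs MEC 8 mcg/mL: adequate.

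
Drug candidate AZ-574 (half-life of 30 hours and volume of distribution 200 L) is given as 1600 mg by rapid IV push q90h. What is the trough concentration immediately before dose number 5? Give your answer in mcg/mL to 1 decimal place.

f = (1/2)^(τ/t½) = (1/2)^(90/30) ≈ 0.1250.
C₀ = D/Vd = 1600/200 ≈ 8.000 mcg/mL.
Before the 5th dose, 4 doses have been given. Superposition: Cmin = C₀·(f + f² + … + f^4).
≈ 8.000 × (0.1250 + 0.0156 + 0.0020 + 0.0002) ≈ 8.000 × 0.1428 ≈ 1.142 mcg/mL.

1.1 mcg/mL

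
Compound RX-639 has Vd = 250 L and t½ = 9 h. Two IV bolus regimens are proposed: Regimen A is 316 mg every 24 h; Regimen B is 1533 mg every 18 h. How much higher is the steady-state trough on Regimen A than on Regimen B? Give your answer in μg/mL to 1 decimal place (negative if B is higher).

Regimen A: f = (1/2)^(24/9) ≈ 0.1575; Cmin,ss = (316/250)·f/(1−f) ≈ 0.236 μg/mL.
Regimen B: f = (1/2)^(18/9) ≈ 0.2500; Cmin,ss = (1533/250)·f/(1−f) ≈ 2.044 μg/mL.
Difference ≈ 0.236 − 2.044 ≈ -1.808 μg/mL.

-1.8 μg/mL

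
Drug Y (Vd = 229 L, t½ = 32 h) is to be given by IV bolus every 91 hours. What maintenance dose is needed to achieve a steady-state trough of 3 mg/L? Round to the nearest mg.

τ/t½ = 91/32 ≈ 2.8438, so f = (1/2)^(91/32) ≈ 0.139298.
Cmin,ss = (D/Vd)·f/(1−f), so D = Cmin,ss·Vd·(1−f)/f.
D = 3 × 229 × (1−f)/f ≈ 3 × 229 × 6.17885 ≈ 4244.87 mg.

4245 mg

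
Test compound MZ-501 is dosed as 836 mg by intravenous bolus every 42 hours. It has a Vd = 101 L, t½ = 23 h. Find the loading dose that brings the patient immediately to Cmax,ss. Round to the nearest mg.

1164 mg

f = (1/2)^(42/23) ≈ 0.282029; accumulation ratio R = 1/(1−f) ≈ 1.39281.
Loading dose to hit Cmax,ss on first dose: D_load = D_maint·R ≈ 836 × 1.39281 ≈ 1164.39 mg.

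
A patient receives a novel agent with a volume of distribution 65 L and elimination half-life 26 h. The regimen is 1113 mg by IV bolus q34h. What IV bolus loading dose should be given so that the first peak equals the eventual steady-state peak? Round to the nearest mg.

1867 mg

f = (1/2)^(34/26) ≈ 0.403967; accumulation ratio R = 1/(1−f) ≈ 1.67776.
Loading dose to hit Cmax,ss on first dose: D_load = D_maint·R ≈ 1113 × 1.67776 ≈ 1867.35 mg.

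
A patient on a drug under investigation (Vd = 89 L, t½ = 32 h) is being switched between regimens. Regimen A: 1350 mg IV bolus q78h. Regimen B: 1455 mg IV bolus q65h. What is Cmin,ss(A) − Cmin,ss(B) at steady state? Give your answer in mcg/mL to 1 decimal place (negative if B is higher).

-1.9 mcg/mL

Regimen A: f = (1/2)^(78/32) ≈ 0.1846; Cmin,ss = (1350/89)·f/(1−f) ≈ 3.434 mcg/mL.
Regimen B: f = (1/2)^(65/32) ≈ 0.2446; Cmin,ss = (1455/89)·f/(1−f) ≈ 5.294 mcg/mL.
Difference ≈ 3.434 − 5.294 ≈ -1.860 mcg/mL.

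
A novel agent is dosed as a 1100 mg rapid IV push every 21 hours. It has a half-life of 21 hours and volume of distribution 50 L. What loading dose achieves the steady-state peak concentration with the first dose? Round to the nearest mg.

2200 mg

f = (1/2)^(21/21) ≈ 0.500000; accumulation ratio R = 1/(1−f) ≈ 2.00000.
Loading dose to hit Cmax,ss on first dose: D_load = D_maint·R ≈ 1100 × 2.00000 ≈ 2200.00 mg.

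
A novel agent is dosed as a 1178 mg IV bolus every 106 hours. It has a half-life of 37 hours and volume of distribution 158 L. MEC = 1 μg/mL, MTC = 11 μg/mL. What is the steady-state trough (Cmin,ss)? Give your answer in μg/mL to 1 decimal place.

1.2 μg/mL

k = ln2/t½ = ln2/37 ≈ 0.018734 h⁻¹; fraction remaining f = e^(−kτ) = e^(−0.018734×106) ≈ 0.1373.
Accumulation ratio R = 1/(1 − f) ≈ 1/0.8627 ≈ 1.1592.
Single-dose peak C₀ = D/Vd = 1178/158 ≈ 7.456 μg/mL.
Cmax,ss = C₀/(1 − f) ≈ 7.456/0.8627 ≈ 8.643 μg/mL.
Steady-state trough Cmin,ss = Cmax,ss·f ≈ 8.643 × 0.1373 ≈ 1.187 μg/mL.
Trough 1.2 μg/mL vs MEC 1 μg/mL: adequate.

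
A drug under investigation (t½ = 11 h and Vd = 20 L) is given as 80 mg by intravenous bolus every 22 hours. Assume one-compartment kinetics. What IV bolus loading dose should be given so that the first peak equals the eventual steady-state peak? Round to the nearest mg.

107 mg

f = (1/2)^(22/11) ≈ 0.250000; accumulation ratio R = 1/(1−f) ≈ 1.33333.
Loading dose to hit Cmax,ss on first dose: D_load = D_maint·R ≈ 80 × 1.33333 ≈ 106.67 mg.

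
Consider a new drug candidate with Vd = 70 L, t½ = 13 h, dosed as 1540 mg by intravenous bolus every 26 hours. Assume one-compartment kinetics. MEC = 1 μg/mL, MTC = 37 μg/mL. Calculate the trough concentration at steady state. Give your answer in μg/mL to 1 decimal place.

7.3 μg/mL

The dosing interval is 2 half-lives, so f = 2^(−2) = 0.25.
Accumulation ratio R = 1/(1 − f) = 1/0.75 = 4/3.
Single-dose peak C₀ = D/Vd = 1540/70 = 22 μg/mL.
Steady-state peak Cmax,ss = C₀·R = 22 × 4/3 ≈ 29.333 μg/mL.
Steady-state trough Cmin,ss = Cmax,ss·f ≈ 29.333 × 0.25 ≈ 7.333 μg/mL.
Trough 7.3 μg/mL vs MEC 1 μg/mL: adequate.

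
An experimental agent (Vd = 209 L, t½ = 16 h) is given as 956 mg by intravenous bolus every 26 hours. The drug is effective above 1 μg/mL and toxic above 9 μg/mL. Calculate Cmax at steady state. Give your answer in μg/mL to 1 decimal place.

Over one 26-h interval, 26/16 ≈ 1.625 half-lives elapse, leaving f ≈ 0.3242 of each dose.
Accumulation ratio R = 1/(1 − f) ≈ 1/0.6758 ≈ 1.4797.
Each bolus raises the concentration by D/Vd = 956/209 ≈ 4.574 μg/mL.
Cmax,ss = C₀/(1 − f) ≈ 4.574/0.6758 ≈ 6.768 μg/mL.
Peak 6.8 μg/mL vs MTC 9 μg/mL: below toxic threshold.

6.8 μg/mL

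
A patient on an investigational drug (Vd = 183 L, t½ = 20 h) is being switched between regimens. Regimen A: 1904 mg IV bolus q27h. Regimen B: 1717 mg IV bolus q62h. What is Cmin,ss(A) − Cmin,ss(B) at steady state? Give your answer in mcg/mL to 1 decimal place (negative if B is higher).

Regimen A: f = (1/2)^(27/20) ≈ 0.3923; Cmin,ss = (1904/183)·f/(1−f) ≈ 6.717 mcg/mL.
Regimen B: f = (1/2)^(62/20) ≈ 0.1166; Cmin,ss = (1717/183)·f/(1−f) ≈ 1.238 mcg/mL.
Difference ≈ 6.717 − 1.238 ≈ 5.479 mcg/mL.

5.5 mcg/mL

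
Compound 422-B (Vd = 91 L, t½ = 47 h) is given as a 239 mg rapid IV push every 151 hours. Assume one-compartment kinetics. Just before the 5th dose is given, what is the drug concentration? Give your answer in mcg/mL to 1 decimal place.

f = (1/2)^(τ/t½) = (1/2)^(151/47) ≈ 0.1079.
C₀ = D/Vd = 239/91 ≈ 2.626 mcg/mL.
Before the 5th dose, 4 doses have been given. Superposition: Cmin = C₀·(f + f² + … + f^4).
≈ 2.626 × (0.1079 + 0.0116 + 0.0013 + 0.0001) ≈ 2.626 × 0.1209 ≈ 0.317 mcg/mL.

0.3 mcg/mL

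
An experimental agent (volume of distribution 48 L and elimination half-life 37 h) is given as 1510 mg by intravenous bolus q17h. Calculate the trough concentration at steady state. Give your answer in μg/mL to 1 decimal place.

Over one 17-h interval, 17/37 ≈ 0.45946 half-lives elapse, leaving f ≈ 0.7273 of each dose.
At steady state, accumulation factor R = 1/(1 − e^(−kτ)) ≈ 3.6670.
Each bolus raises the concentration by D/Vd = 1510/48 ≈ 31.458 μg/mL.
Steady-state peak Cmax,ss = C₀·R ≈ 31.458 × 3.6670 ≈ 115.356 μg/mL.
Steady-state trough Cmin,ss = Cmax,ss·f ≈ 115.356 × 0.7273 ≈ 83.898 μg/mL.

83.9 μg/mL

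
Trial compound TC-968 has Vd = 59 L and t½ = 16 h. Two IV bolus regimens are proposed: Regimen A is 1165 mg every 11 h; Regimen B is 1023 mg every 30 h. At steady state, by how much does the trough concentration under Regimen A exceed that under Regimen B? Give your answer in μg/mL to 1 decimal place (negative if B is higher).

25.8 μg/mL

Regimen A: f = (1/2)^(11/16) ≈ 0.6209; Cmin,ss = (1165/59)·f/(1−f) ≈ 32.340 μg/mL.
Regimen B: f = (1/2)^(30/16) ≈ 0.2726; Cmin,ss = (1023/59)·f/(1−f) ≈ 6.498 μg/mL.
Difference ≈ 32.340 − 6.498 ≈ 25.842 μg/mL.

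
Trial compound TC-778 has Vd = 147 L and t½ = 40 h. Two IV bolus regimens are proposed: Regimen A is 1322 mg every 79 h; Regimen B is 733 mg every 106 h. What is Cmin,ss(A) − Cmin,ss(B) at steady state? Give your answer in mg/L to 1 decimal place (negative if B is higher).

Regimen A: f = (1/2)^(79/40) ≈ 0.2544; Cmin,ss = (1322/147)·f/(1−f) ≈ 3.068 mg/L.
Regimen B: f = (1/2)^(106/40) ≈ 0.1593; Cmin,ss = (733/147)·f/(1−f) ≈ 0.945 mg/L.
Difference ≈ 3.068 − 0.945 ≈ 2.123 mg/L.

2.1 mg/L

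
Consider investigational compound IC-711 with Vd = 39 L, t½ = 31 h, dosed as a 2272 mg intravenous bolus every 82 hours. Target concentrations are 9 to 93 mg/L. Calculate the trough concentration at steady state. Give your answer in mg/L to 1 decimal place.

Over one 82-h interval, 82/31 ≈ 2.6452 half-lives elapse, leaving f ≈ 0.1599 of each dose.
Accumulation ratio R = 1/(1 − f) ≈ 1/0.8401 ≈ 1.1903.
Single-dose peak C₀ = D/Vd = 2272/39 ≈ 58.256 mg/L.
Steady-state peak Cmax,ss = C₀·R ≈ 58.256 × 1.1903 ≈ 69.342 mg/L.
One interval later, Cmin,ss = Cmax,ss·e^(−kτ) ≈ 69.342 × 0.1599 ≈ 11.088 mg/L.
Trough 11.1 mg/L vs MEC 9 mg/L: adequate.

11.1 mg/L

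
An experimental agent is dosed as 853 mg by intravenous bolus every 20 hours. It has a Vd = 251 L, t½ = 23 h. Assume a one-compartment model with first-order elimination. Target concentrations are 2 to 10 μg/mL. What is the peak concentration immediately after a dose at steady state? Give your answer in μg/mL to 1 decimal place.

k = ln2/t½ = ln2/23 ≈ 0.030137 h⁻¹; fraction remaining f = e^(−kτ) = e^(−0.030137×20) ≈ 0.5473.
Accumulation ratio R = 1/(1 − f) ≈ 1/0.4527 ≈ 2.2090.
Each bolus raises the concentration by D/Vd = 853/251 ≈ 3.398 μg/mL.
Steady-state peak Cmax,ss = C₀·R ≈ 3.398 × 2.2090 ≈ 7.506 μg/mL.
Peak 7.5 μg/mL vs MTC 10 μg/mL: below toxic threshold.

7.5 μg/mL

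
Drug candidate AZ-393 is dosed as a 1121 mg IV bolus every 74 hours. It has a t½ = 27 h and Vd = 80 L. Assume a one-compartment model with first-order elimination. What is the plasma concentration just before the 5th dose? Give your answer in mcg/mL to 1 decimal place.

2.5 mcg/mL

f = (1/2)^(τ/t½) = (1/2)^(74/27) ≈ 0.1496.
C₀ = D/Vd = 1121/80 ≈ 14.012 mcg/mL.
Before the 5th dose, 4 doses have been given. Superposition: Cmin = C₀·(f + f² + … + f^4).
≈ 14.012 × (0.1496 + 0.0224 + 0.0033 + 0.0005) ≈ 14.012 × 0.1758 ≈ 2.463 mcg/mL.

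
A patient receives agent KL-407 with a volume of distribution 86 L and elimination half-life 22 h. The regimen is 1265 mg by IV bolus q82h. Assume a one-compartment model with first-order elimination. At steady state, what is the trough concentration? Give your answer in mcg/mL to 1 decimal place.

k = ln2/t½ = ln2/22 ≈ 0.031507 h⁻¹; fraction remaining f = e^(−kτ) = e^(−0.031507×82) ≈ 0.0755.
At steady state, accumulation factor R = 1/(1 − e^(−kτ)) ≈ 1.0817.
Each bolus raises the concentration by D/Vd = 1265/86 ≈ 14.709 mcg/mL.
Steady-state peak Cmax,ss = C₀·R ≈ 14.709 × 1.0817 ≈ 15.911 mcg/mL.
Steady-state trough Cmin,ss = Cmax,ss·f ≈ 15.911 × 0.0755 ≈ 1.201 mcg/mL.

1.2 mcg/mL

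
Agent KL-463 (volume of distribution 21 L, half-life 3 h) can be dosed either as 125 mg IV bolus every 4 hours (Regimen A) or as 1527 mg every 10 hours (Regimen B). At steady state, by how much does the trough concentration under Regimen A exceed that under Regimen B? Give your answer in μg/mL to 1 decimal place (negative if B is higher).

Regimen A: f = (1/2)^(4/3) ≈ 0.3969; Cmin,ss = (125/21)·f/(1−f) ≈ 3.917 μg/mL.
Regimen B: f = (1/2)^(10/3) ≈ 0.0992; Cmin,ss = (1527/21)·f/(1−f) ≈ 8.008 μg/mL.
Difference ≈ 3.917 − 8.008 ≈ -4.091 μg/mL.

-4.1 μg/mL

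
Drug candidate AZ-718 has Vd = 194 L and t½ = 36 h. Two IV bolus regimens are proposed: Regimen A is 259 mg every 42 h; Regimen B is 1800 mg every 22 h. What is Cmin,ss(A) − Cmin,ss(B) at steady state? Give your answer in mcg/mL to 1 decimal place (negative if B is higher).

Regimen A: f = (1/2)^(42/36) ≈ 0.4454; Cmin,ss = (259/194)·f/(1−f) ≈ 1.072 mcg/mL.
Regimen B: f = (1/2)^(22/36) ≈ 0.6547; Cmin,ss = (1800/194)·f/(1−f) ≈ 17.592 mcg/mL.
Difference ≈ 1.072 − 17.592 ≈ -16.520 mcg/mL.

-16.5 mcg/mL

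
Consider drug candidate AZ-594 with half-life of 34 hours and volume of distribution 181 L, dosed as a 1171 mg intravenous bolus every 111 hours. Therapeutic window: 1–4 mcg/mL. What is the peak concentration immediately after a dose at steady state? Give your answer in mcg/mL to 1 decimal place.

τ/t½ = 111/34 ≈ 3.2647, so fraction remaining f = (1/2)^(111/34) ≈ 0.1040.
Accumulation ratio R = 1/(1 − f) ≈ 1/0.8960 ≈ 1.1161.
Each bolus raises the concentration by D/Vd = 1171/181 ≈ 6.470 mcg/mL.
Steady-state peak Cmax,ss = C₀·R ≈ 6.470 × 1.1161 ≈ 7.221 mcg/mL.
Peak 7.2 mcg/mL vs MTC 4 mcg/mL: exceeds toxic threshold.

7.2 mcg/mL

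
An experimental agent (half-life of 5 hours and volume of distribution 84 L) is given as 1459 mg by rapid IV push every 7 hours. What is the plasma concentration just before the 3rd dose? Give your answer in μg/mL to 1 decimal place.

f = (1/2)^(τ/t½) = (1/2)^(7/5) ≈ 0.3789.
C₀ = D/Vd = 1459/84 ≈ 17.369 μg/mL.
Before the 3rd dose, 2 doses have been given. Superposition: Cmin = C₀·(f + f²).
≈ 17.369 × (0.3789 + 0.1436) ≈ 17.369 × 0.5225 ≈ 9.075 μg/mL.

9.1 μg/mL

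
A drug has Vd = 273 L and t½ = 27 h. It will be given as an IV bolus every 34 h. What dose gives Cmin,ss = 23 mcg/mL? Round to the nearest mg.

8751 mg

τ/t½ = 34/27 ≈ 1.2593, so f = (1/2)^(34/27) ≈ 0.417758.
Cmin,ss = (D/Vd)·f/(1−f), so D = Cmin,ss·Vd·(1−f)/f.
D = 23 × 273 × (1−f)/f ≈ 23 × 273 × 1.39373 ≈ 8751.23 mg.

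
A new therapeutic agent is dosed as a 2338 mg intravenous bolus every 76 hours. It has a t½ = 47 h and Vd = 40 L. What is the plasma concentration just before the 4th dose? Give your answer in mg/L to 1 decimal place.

f = (1/2)^(τ/t½) = (1/2)^(76/47) ≈ 0.3260.
C₀ = D/Vd = 2338/40 ≈ 58.450 mg/L.
Before the 4th dose, 3 doses have been given. Superposition: Cmin = C₀·(f + f² + … + f^3).
≈ 58.450 × (0.3260 + 0.1063 + 0.0346) ≈ 58.450 × 0.4669 ≈ 27.290 mg/L.

27.3 mg/L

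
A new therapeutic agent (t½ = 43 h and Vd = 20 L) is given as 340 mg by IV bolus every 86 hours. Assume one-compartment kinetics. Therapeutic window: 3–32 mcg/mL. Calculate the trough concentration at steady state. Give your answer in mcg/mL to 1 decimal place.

5.7 mcg/mL

The dosing interval is 2 half-lives, so f = 2^(−2) = 0.25.
Accumulation ratio R = 1/(1 − f) = 1/0.75 = 4/3.
Single-dose peak C₀ = D/Vd = 340/20 = 17 mcg/mL.
Steady-state peak Cmax,ss = C₀·R = 17 × 4/3 ≈ 22.667 mcg/mL.
Steady-state trough Cmin,ss = Cmax,ss·f ≈ 22.667 × 0.25 ≈ 5.667 mcg/mL.
Trough 5.7 mcg/mL vs MEC 3 mcg/mL: adequate.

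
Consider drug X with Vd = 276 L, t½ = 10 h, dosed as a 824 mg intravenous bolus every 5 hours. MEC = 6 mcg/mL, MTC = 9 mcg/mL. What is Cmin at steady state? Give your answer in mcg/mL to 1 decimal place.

τ/t½ = 5/10 ≈ 0.5, so fraction remaining f = (1/2)^(5/10) ≈ 0.7071.
Single-dose peak C₀ = D/Vd = 824/276 ≈ 2.986 mcg/mL.
Steady-state trough Cmin,ss = C₀·f/(1−f) ≈ 2.986 × 0.7071/0.2929 ≈ 7.209 mcg/mL.
Trough 7.2 mcg/mL vs MEC 6 mcg/mL: adequate.

7.2 mcg/mL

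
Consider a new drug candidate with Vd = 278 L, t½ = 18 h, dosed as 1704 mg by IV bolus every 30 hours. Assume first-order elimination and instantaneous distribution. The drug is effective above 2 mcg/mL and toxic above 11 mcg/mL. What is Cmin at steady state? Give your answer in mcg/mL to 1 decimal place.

2.8 mcg/mL

Over one 30-h interval, 30/18 ≈ 1.6667 half-lives elapse, leaving f ≈ 0.3150 of each dose.
Accumulation ratio R = 1/(1 − f) ≈ 1/0.6850 ≈ 1.4599.
Each bolus raises the concentration by D/Vd = 1704/278 ≈ 6.129 mcg/mL.
Steady-state peak Cmax,ss = C₀·R ≈ 6.129 × 1.4599 ≈ 8.948 mcg/mL.
Steady-state trough Cmin,ss = Cmax,ss·f ≈ 8.948 × 0.3150 ≈ 2.819 mcg/mL.
Trough 2.8 mcg/mL vs MEC 2 mcg/mL: adequate.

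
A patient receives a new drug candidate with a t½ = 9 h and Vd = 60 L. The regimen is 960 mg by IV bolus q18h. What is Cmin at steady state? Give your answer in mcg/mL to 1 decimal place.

τ = 18 h = 2 half-lives, so f = (1/2)^2 = 0.25.
Accumulation ratio R = 1/(1 − f) = 1/0.75 = 4/3.
Single-dose peak C₀ = D/Vd = 960/60 = 16 mcg/mL.
Steady-state peak Cmax,ss = C₀·R = 16 × 4/3 ≈ 21.333 mcg/mL.
Steady-state trough Cmin,ss = Cmax,ss·f ≈ 21.333 × 0.25 ≈ 5.333 mcg/mL.

5.3 mcg/mL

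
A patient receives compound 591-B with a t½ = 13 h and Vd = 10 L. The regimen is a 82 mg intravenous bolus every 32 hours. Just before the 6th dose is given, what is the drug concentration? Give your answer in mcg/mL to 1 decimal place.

1.8 mcg/mL

f = (1/2)^(τ/t½) = (1/2)^(32/13) ≈ 0.1816.
C₀ = D/Vd = 82/10 ≈ 8.200 mcg/mL.
Before the 6th dose, 5 doses have been given. Superposition: Cmin = C₀·(f + f² + … + f^5).
≈ 8.200 × (0.1816 + 0.0330 + 0.0060 + 0.0011 + 0.0002) ≈ 8.200 × 0.2219 ≈ 1.820 mcg/mL.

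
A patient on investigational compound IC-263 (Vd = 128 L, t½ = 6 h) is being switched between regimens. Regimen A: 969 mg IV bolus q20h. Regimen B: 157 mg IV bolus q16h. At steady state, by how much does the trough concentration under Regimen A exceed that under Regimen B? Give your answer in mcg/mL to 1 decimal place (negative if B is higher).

0.6 mcg/mL

Regimen A: f = (1/2)^(20/6) ≈ 0.0992; Cmin,ss = (969/128)·f/(1−f) ≈ 0.834 mcg/mL.
Regimen B: f = (1/2)^(16/6) ≈ 0.1575; Cmin,ss = (157/128)·f/(1−f) ≈ 0.229 mcg/mL.
Difference ≈ 0.834 − 0.229 ≈ 0.605 mcg/mL.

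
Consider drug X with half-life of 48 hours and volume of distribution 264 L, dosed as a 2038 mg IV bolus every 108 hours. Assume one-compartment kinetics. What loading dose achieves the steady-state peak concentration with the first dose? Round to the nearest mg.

f = (1/2)^(108/48) ≈ 0.210224; accumulation ratio R = 1/(1−f) ≈ 1.26618.
Loading dose to hit Cmax,ss on first dose: D_load = D_maint·R ≈ 2038 × 1.26618 ≈ 2580.47 mg.

2580 mg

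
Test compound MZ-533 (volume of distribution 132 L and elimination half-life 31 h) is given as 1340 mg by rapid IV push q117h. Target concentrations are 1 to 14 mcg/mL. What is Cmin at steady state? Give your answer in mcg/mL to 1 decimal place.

τ/t½ = 117/31 ≈ 3.7742, so fraction remaining f = (1/2)^(117/31) ≈ 0.0731.
Accumulation ratio R = 1/(1 − f) ≈ 1/0.9269 ≈ 1.0789.
Single-dose peak C₀ = D/Vd = 1340/132 ≈ 10.152 mcg/mL.
Steady-state peak Cmax,ss = C₀·R ≈ 10.152 × 1.0789 ≈ 10.953 mcg/mL.
Steady-state trough Cmin,ss = Cmax,ss·f ≈ 10.953 × 0.0731 ≈ 0.801 mcg/mL.
Trough 0.8 mcg/mL vs MEC 1 mcg/mL: subtherapeutic.

0.8 mcg/mL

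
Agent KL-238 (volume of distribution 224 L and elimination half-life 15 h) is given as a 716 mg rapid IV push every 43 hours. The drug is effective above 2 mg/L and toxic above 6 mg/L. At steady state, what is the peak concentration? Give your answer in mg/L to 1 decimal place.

3.7 mg/L

k = ln2/t½ = ln2/15 ≈ 0.046210 h⁻¹; fraction remaining f = e^(−kτ) = e^(−0.046210×43) ≈ 0.1371.
At steady state, accumulation factor R = 1/(1 − e^(−kτ)) ≈ 1.1589.
Single-dose peak C₀ = D/Vd = 716/224 ≈ 3.196 mg/L.
Steady-state peak Cmax,ss = C₀·R ≈ 3.196 × 1.1589 ≈ 3.704 mg/L.
Peak 3.7 mg/L vs MTC 6 mg/L: below toxic threshold.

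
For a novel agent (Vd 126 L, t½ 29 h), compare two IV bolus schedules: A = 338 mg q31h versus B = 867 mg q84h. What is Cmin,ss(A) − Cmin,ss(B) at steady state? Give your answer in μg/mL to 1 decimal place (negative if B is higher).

1.4 μg/mL

Regimen A: f = (1/2)^(31/29) ≈ 0.4767; Cmin,ss = (338/126)·f/(1−f) ≈ 2.444 μg/mL.
Regimen B: f = (1/2)^(84/29) ≈ 0.1343; Cmin,ss = (867/126)·f/(1−f) ≈ 1.067 μg/mL.
Difference ≈ 2.444 − 1.067 ≈ 1.377 μg/mL.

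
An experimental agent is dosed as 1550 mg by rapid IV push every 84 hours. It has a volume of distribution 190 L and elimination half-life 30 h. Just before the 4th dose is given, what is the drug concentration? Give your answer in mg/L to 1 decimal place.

f = (1/2)^(τ/t½) = (1/2)^(84/30) ≈ 0.1436.
C₀ = D/Vd = 1550/190 ≈ 8.158 mg/L.
Before the 4th dose, 3 doses have been given. Superposition: Cmin = C₀·(f + f² + … + f^3).
≈ 8.158 × (0.1436 + 0.0206 + 0.0030) ≈ 8.158 × 0.1672 ≈ 1.364 mg/L.

1.4 mg/L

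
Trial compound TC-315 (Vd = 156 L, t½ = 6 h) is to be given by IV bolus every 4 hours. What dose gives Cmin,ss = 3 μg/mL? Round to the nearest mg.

τ/t½ = 4/6 ≈ 0.66667, so f = (1/2)^(4/6) ≈ 0.629961.
Cmin,ss = (D/Vd)·f/(1−f), so D = Cmin,ss·Vd·(1−f)/f.
D = 3 × 156 × (1−f)/f ≈ 3 × 156 × 0.58740 ≈ 274.90 mg.

275 mg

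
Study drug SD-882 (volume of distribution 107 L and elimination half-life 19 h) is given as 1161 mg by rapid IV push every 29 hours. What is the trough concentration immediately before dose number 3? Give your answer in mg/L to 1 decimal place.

5.1 mg/L

f = (1/2)^(τ/t½) = (1/2)^(29/19) ≈ 0.3472.
C₀ = D/Vd = 1161/107 ≈ 10.850 mg/L.
Before the 3rd dose, 2 doses have been given. Superposition: Cmin = C₀·(f + f²).
≈ 10.850 × (0.3472 + 0.1205) ≈ 10.850 × 0.4677 ≈ 5.075 mg/L.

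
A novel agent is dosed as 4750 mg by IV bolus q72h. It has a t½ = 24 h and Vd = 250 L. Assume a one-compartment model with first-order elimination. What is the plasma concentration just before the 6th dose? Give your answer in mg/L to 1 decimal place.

f = (1/2)^(τ/t½) = (1/2)^(72/24) ≈ 0.1250.
C₀ = D/Vd = 4750/250 ≈ 19.000 mg/L.
Before the 6th dose, 5 doses have been given. Superposition: Cmin = C₀·(f + f² + … + f^5).
≈ 19.000 × (0.1250 + 0.0156 + 0.0020 + 0.0002 + 0.0000) ≈ 19.000 × 0.1428 ≈ 2.713 mg/L.

2.7 mg/L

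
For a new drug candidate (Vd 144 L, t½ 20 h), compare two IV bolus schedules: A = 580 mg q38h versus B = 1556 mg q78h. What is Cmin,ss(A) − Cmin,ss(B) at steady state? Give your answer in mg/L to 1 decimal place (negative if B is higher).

0.7 mg/L

Regimen A: f = (1/2)^(38/20) ≈ 0.2679; Cmin,ss = (580/144)·f/(1−f) ≈ 1.474 mg/L.
Regimen B: f = (1/2)^(78/20) ≈ 0.0670; Cmin,ss = (1556/144)·f/(1−f) ≈ 0.776 mg/L.
Difference ≈ 1.474 − 0.776 ≈ 0.698 mg/L.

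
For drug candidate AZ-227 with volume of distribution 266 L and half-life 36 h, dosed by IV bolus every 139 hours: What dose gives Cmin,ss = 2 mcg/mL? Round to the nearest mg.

7199 mg

τ/t½ = 139/36 ≈ 3.8611, so f = (1/2)^(139/36) ≈ 0.068816.
Cmin,ss = (D/Vd)·f/(1−f), so D = Cmin,ss·Vd·(1−f)/f.
D = 2 × 266 × (1−f)/f ≈ 2 × 266 × 13.53150 ≈ 7198.76 mg.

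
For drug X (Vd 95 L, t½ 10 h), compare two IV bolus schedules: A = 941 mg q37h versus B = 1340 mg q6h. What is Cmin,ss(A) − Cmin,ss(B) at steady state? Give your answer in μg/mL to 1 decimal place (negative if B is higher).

-26.5 μg/mL

Regimen A: f = (1/2)^(37/10) ≈ 0.0769; Cmin,ss = (941/95)·f/(1−f) ≈ 0.825 μg/mL.
Regimen B: f = (1/2)^(6/10) ≈ 0.6598; Cmin,ss = (1340/95)·f/(1−f) ≈ 27.356 μg/mL.
Difference ≈ 0.825 − 27.356 ≈ -26.531 μg/mL.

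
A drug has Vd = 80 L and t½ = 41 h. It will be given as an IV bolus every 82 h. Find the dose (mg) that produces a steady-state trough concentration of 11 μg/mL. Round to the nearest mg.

2640 mg

τ/t½ = 82/41 ≈ 2, so f = (1/2)^(82/41) ≈ 0.250000.
Cmin,ss = (D/Vd)·f/(1−f), so D = Cmin,ss·Vd·(1−f)/f.
D = 11 × 80 × (1−f)/f ≈ 11 × 80 × 3.00000 ≈ 2640.00 mg.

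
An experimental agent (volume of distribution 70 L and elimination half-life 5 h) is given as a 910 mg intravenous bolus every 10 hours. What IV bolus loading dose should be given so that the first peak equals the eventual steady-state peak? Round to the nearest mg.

1213 mg

f = (1/2)^(10/5) ≈ 0.250000; accumulation ratio R = 1/(1−f) ≈ 1.33333.
Loading dose to hit Cmax,ss on first dose: D_load = D_maint·R ≈ 910 × 1.33333 ≈ 1213.33 mg.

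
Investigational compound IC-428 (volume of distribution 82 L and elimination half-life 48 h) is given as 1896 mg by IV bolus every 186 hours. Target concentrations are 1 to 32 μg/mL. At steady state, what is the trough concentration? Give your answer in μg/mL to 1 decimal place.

1.7 μg/mL

τ/t½ = 186/48 ≈ 3.875, so fraction remaining f = (1/2)^(186/48) ≈ 0.0682.
At steady state, accumulation factor R = 1/(1 − e^(−kτ)) ≈ 1.0732.
Single-dose peak C₀ = D/Vd = 1896/82 ≈ 23.122 μg/mL.
Steady-state peak Cmax,ss = C₀·R ≈ 23.122 × 1.0732 ≈ 24.815 μg/mL.
One interval later, Cmin,ss = Cmax,ss·e^(−kτ) ≈ 24.815 × 0.0682 ≈ 1.692 μg/mL.
Trough 1.7 μg/mL vs MEC 1 μg/mL: adequate.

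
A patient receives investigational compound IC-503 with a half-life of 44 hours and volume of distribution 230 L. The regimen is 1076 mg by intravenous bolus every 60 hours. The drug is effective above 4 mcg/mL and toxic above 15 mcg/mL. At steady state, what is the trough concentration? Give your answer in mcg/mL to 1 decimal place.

k = ln2/t½ = ln2/44 ≈ 0.015753 h⁻¹; fraction remaining f = e^(−kτ) = e^(−0.015753×60) ≈ 0.3886.
At steady state, accumulation factor R = 1/(1 − e^(−kτ)) ≈ 1.6356.
Each bolus raises the concentration by D/Vd = 1076/230 ≈ 4.678 mcg/mL.
Steady-state peak Cmax,ss = C₀·R ≈ 4.678 × 1.6356 ≈ 7.651 mcg/mL.
One interval later, Cmin,ss = Cmax,ss·e^(−kτ) ≈ 7.651 × 0.3886 ≈ 2.973 mcg/mL.
Trough 3.0 mcg/mL vs MEC 4 mcg/mL: subtherapeutic.

3.0 mcg/mL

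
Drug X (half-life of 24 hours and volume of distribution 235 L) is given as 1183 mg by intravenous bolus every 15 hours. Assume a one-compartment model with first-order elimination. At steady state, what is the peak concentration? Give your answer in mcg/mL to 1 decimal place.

14.3 mcg/mL

τ/t½ = 15/24 ≈ 0.625, so fraction remaining f = (1/2)^(15/24) ≈ 0.6484.
Accumulation ratio R = 1/(1 − f) ≈ 1/0.3516 ≈ 2.8441.
Single-dose peak C₀ = D/Vd = 1183/235 ≈ 5.034 mcg/mL.
Steady-state peak Cmax,ss = C₀·R ≈ 5.034 × 2.8441 ≈ 14.317 mcg/mL.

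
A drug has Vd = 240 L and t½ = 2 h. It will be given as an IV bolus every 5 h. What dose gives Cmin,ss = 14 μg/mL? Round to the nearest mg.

τ/t½ = 5/2 ≈ 2.5, so f = (1/2)^(5/2) ≈ 0.176777.
Cmin,ss = (D/Vd)·f/(1−f), so D = Cmin,ss·Vd·(1−f)/f.
D = 14 × 240 × (1−f)/f ≈ 14 × 240 × 4.65684 ≈ 15646.98 mg.

15647 mg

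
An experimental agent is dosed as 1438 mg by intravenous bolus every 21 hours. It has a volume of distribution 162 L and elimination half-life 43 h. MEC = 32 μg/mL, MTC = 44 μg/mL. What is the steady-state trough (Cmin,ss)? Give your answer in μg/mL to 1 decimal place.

τ/t½ = 21/43 ≈ 0.48837, so fraction remaining f = (1/2)^(21/43) ≈ 0.7128.
Accumulation ratio R = 1/(1 − f) ≈ 1/0.2872 ≈ 3.4819.
Single-dose peak C₀ = D/Vd = 1438/162 ≈ 8.877 μg/mL.
Steady-state peak Cmax,ss = C₀·R ≈ 8.877 × 3.4819 ≈ 30.909 μg/mL.
Steady-state trough Cmin,ss = Cmax,ss·f ≈ 30.909 × 0.7128 ≈ 22.032 μg/mL.
Trough 22.0 μg/mL vs MEC 32 μg/mL: subtherapeutic.

22.0 μg/mL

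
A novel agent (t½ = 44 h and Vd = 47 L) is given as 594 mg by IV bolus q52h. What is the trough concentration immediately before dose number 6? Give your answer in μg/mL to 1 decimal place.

f = (1/2)^(τ/t½) = (1/2)^(52/44) ≈ 0.4408.
C₀ = D/Vd = 594/47 ≈ 12.638 μg/mL.
Before the 6th dose, 5 doses have been given. Superposition: Cmin = C₀·(f + f² + … + f^5).
≈ 12.638 × (0.4408 + 0.1943 + 0.0856 + 0.0378 + 0.0166) ≈ 12.638 × 0.7751 ≈ 9.796 μg/mL.

9.8 μg/mL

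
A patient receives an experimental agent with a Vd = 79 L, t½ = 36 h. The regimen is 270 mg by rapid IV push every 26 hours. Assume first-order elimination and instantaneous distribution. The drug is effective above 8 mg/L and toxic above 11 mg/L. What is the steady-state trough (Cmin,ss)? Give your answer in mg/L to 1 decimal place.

τ/t½ = 26/36 ≈ 0.72222, so fraction remaining f = (1/2)^(26/36) ≈ 0.6062.
At steady state, accumulation factor R = 1/(1 − e^(−kτ)) ≈ 2.5394.
Single-dose peak C₀ = D/Vd = 270/79 ≈ 3.418 mg/L.
Steady-state peak Cmax,ss = C₀·R ≈ 3.418 × 2.5394 ≈ 8.680 mg/L.
One interval later, Cmin,ss = Cmax,ss·e^(−kτ) ≈ 8.680 × 0.6062 ≈ 5.262 mg/L.
Trough 5.3 mg/L vs MEC 8 mg/L: subtherapeutic.

5.3 mg/L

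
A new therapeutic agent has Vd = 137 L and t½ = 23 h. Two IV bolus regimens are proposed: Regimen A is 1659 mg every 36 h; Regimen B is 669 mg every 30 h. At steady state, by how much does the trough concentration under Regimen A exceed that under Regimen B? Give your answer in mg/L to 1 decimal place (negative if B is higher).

2.9 mg/L

Regimen A: f = (1/2)^(36/23) ≈ 0.3379; Cmin,ss = (1659/137)·f/(1−f) ≈ 6.180 mg/L.
Regimen B: f = (1/2)^(30/23) ≈ 0.4049; Cmin,ss = (669/137)·f/(1−f) ≈ 3.322 mg/L.
Difference ≈ 6.180 − 3.322 ≈ 2.858 mg/L.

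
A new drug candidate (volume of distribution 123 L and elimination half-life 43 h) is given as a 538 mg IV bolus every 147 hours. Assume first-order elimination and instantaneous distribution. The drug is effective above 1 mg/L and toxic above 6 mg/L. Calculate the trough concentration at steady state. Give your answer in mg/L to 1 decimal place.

Over one 147-h interval, 147/43 ≈ 3.4186 half-lives elapse, leaving f ≈ 0.0935 of each dose.
Single-dose peak C₀ = D/Vd = 538/123 ≈ 4.374 mg/L.
Steady-state trough Cmin,ss = C₀·f/(1−f) ≈ 4.374 × 0.0935/0.9065 ≈ 0.451 mg/L.
Trough 0.5 mg/L vs MEC 1 mg/L: subtherapeutic.

0.5 mg/L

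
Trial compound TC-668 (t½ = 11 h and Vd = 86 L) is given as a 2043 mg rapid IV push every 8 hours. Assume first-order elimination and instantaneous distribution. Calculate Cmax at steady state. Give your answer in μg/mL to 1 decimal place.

60.0 μg/mL

k = ln2/t½ = ln2/11 ≈ 0.063013 h⁻¹; fraction remaining f = e^(−kτ) = e^(−0.063013×8) ≈ 0.6040.
At steady state, accumulation factor R = 1/(1 − e^(−kτ)) ≈ 2.5253.
Single-dose peak C₀ = D/Vd = 2043/86 ≈ 23.756 μg/mL.
Steady-state peak Cmax,ss = C₀·R ≈ 23.756 × 2.5253 ≈ 59.991 μg/mL.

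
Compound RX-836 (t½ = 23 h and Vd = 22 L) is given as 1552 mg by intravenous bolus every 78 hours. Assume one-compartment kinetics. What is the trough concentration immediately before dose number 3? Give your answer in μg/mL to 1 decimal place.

7.4 μg/mL

f = (1/2)^(τ/t½) = (1/2)^(78/23) ≈ 0.0953.
C₀ = D/Vd = 1552/22 ≈ 70.545 μg/mL.
Before the 3rd dose, 2 doses have been given. Superposition: Cmin = C₀·(f + f²).
≈ 70.545 × (0.0953 + 0.0091) ≈ 70.545 × 0.1044 ≈ 7.365 μg/mL.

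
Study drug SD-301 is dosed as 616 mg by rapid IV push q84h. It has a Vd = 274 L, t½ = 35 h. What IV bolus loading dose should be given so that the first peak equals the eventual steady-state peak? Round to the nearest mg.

f = (1/2)^(84/35) ≈ 0.189465; accumulation ratio R = 1/(1−f) ≈ 1.23375.
Loading dose to hit Cmax,ss on first dose: D_load = D_maint·R ≈ 616 × 1.23375 ≈ 759.99 mg.

760 mg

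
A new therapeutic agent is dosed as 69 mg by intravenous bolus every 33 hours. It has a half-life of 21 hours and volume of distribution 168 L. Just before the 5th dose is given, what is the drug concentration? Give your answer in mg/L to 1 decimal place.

f = (1/2)^(τ/t½) = (1/2)^(33/21) ≈ 0.3365.
C₀ = D/Vd = 69/168 ≈ 0.411 mg/L.
Before the 5th dose, 4 doses have been given. Superposition: Cmin = C₀·(f + f² + … + f^4).
≈ 0.411 × (0.3365 + 0.1132 + 0.0381 + 0.0128) ≈ 0.411 × 0.5006 ≈ 0.206 mg/L.

0.2 mg/L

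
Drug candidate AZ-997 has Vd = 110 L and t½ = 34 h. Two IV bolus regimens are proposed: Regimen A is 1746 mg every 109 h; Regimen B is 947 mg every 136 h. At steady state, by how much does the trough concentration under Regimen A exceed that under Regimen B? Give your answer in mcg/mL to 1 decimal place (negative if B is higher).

1.4 mcg/mL

Regimen A: f = (1/2)^(109/34) ≈ 0.1084; Cmin,ss = (1746/110)·f/(1−f) ≈ 1.930 mcg/mL.
Regimen B: f = (1/2)^(136/34) ≈ 0.0625; Cmin,ss = (947/110)·f/(1−f) ≈ 0.574 mcg/mL.
Difference ≈ 1.930 − 0.574 ≈ 1.356 mcg/mL.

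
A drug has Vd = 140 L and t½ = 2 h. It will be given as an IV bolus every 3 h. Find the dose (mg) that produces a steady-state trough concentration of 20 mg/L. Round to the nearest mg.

τ/t½ = 3/2 ≈ 1.5, so f = (1/2)^(3/2) ≈ 0.353553.
Cmin,ss = (D/Vd)·f/(1−f), so D = Cmin,ss·Vd·(1−f)/f.
D = 20 × 140 × (1−f)/f ≈ 20 × 140 × 1.82843 ≈ 5119.60 mg.

5120 mg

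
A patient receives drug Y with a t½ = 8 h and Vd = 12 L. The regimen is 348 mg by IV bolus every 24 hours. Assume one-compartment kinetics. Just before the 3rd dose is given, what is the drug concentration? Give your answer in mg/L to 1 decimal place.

4.1 mg/L

f = (1/2)^(τ/t½) = (1/2)^(24/8) ≈ 0.1250.
C₀ = D/Vd = 348/12 ≈ 29.000 mg/L.
Before the 3rd dose, 2 doses have been given. Superposition: Cmin = C₀·(f + f²).
≈ 29.000 × (0.1250 + 0.0156) ≈ 29.000 × 0.1406 ≈ 4.077 mg/L.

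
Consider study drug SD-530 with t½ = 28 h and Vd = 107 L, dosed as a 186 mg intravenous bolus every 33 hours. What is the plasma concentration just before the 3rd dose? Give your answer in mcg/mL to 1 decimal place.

1.1 mcg/mL

f = (1/2)^(τ/t½) = (1/2)^(33/28) ≈ 0.4418.
C₀ = D/Vd = 186/107 ≈ 1.738 mcg/mL.
Before the 3rd dose, 2 doses have been given. Superposition: Cmin = C₀·(f + f²).
≈ 1.738 × (0.4418 + 0.1952) ≈ 1.738 × 0.6370 ≈ 1.107 mcg/mL.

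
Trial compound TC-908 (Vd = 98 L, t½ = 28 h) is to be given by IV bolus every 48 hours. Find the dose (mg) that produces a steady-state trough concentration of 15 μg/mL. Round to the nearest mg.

τ/t½ = 48/28 ≈ 1.7143, so f = (1/2)^(48/28) ≈ 0.304753.
Cmin,ss = (D/Vd)·f/(1−f), so D = Cmin,ss·Vd·(1−f)/f.
D = 15 × 98 × (1−f)/f ≈ 15 × 98 × 2.28135 ≈ 3353.58 mg.

3354 mg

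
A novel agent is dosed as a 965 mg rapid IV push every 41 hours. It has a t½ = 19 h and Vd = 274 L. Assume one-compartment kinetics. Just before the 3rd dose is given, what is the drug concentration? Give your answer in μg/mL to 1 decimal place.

f = (1/2)^(τ/t½) = (1/2)^(41/19) ≈ 0.2241.
C₀ = D/Vd = 965/274 ≈ 3.522 μg/mL.
Before the 3rd dose, 2 doses have been given. Superposition: Cmin = C₀·(f + f²).
≈ 3.522 × (0.2241 + 0.0502) ≈ 3.522 × 0.2743 ≈ 0.966 μg/mL.

1.0 μg/mL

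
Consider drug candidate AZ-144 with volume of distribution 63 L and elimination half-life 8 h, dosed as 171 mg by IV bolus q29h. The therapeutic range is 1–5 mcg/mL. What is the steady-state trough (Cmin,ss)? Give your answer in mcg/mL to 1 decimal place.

Over one 29-h interval, 29/8 ≈ 3.625 half-lives elapse, leaving f ≈ 0.0811 of each dose.
Accumulation ratio R = 1/(1 − f) ≈ 1/0.9189 ≈ 1.0883.
Single-dose peak C₀ = D/Vd = 171/63 ≈ 2.714 mcg/mL.
Steady-state peak Cmax,ss = C₀·R ≈ 2.714 × 1.0883 ≈ 2.954 mcg/mL.
One interval later, Cmin,ss = Cmax,ss·e^(−kτ) ≈ 2.954 × 0.0811 ≈ 0.240 mcg/mL.
Trough 0.2 mcg/mL vs MEC 1 mcg/mL: subtherapeutic.

0.2 mcg/mL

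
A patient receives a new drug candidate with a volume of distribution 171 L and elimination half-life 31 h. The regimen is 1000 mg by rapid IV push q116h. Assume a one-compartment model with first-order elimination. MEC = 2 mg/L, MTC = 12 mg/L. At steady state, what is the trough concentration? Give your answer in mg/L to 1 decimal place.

Over one 116-h interval, 116/31 ≈ 3.7419 half-lives elapse, leaving f ≈ 0.0747 of each dose.
Single-dose peak C₀ = D/Vd = 1000/171 ≈ 5.848 mg/L.
Steady-state trough Cmin,ss = C₀·f/(1−f) ≈ 5.848 × 0.0747/0.9253 ≈ 0.472 mg/L.
Trough 0.5 mg/L vs MEC 2 mg/L: subtherapeutic.

0.5 mg/L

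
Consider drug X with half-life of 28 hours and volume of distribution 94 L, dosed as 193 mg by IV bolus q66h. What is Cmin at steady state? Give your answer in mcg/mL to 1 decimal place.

0.5 mcg/mL

k = ln2/t½ = ln2/28 ≈ 0.024755 h⁻¹; fraction remaining f = e^(−kτ) = e^(−0.024755×66) ≈ 0.1952.
Accumulation ratio R = 1/(1 − f) ≈ 1/0.8048 ≈ 1.2425.
Each bolus raises the concentration by D/Vd = 193/94 ≈ 2.053 mcg/mL.
Cmax,ss = C₀/(1 − f) ≈ 2.053/0.8048 ≈ 2.551 mcg/mL.
One interval later, Cmin,ss = Cmax,ss·e^(−kτ) ≈ 2.551 × 0.1952 ≈ 0.498 mcg/mL.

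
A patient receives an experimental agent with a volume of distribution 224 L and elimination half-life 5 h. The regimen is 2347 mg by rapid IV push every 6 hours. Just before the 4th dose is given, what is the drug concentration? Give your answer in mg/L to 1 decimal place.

7.4 mg/L

f = (1/2)^(τ/t½) = (1/2)^(6/5) ≈ 0.4353.
C₀ = D/Vd = 2347/224 ≈ 10.478 mg/L.
Before the 4th dose, 3 doses have been given. Superposition: Cmin = C₀·(f + f² + … + f^3).
≈ 10.478 × (0.4353 + 0.1895 + 0.0825) ≈ 10.478 × 0.7073 ≈ 7.411 mg/L.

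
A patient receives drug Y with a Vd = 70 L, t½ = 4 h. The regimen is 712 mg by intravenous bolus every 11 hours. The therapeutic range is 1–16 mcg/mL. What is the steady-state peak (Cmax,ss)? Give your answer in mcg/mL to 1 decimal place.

11.9 mcg/mL

k = ln2/t½ = ln2/4 ≈ 0.173287 h⁻¹; fraction remaining f = e^(−kτ) = e^(−0.173287×11) ≈ 0.1487.
Accumulation ratio R = 1/(1 − f) ≈ 1/0.8513 ≈ 1.1747.
Each bolus raises the concentration by D/Vd = 712/70 ≈ 10.171 mcg/mL.
Steady-state peak Cmax,ss = C₀·R ≈ 10.171 × 1.1747 ≈ 11.948 mcg/mL.
Peak 11.9 mcg/mL vs MTC 16 mcg/mL: below toxic threshold.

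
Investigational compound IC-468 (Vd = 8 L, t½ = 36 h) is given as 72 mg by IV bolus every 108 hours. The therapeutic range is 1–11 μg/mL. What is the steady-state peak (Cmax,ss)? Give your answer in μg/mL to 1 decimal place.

τ = 108 h = 3 half-lives, so f = (1/2)^3 = 0.125.
At steady state, R = 1/(1 − 0.125) = 8/7.
Single-dose peak C₀ = D/Vd = 72/8 = 9 μg/mL.
Steady-state peak Cmax,ss = C₀·R = 9 × 8/7 ≈ 10.286 μg/mL.
Peak 10.3 μg/mL vs MTC 11 μg/mL: below toxic threshold.

10.3 μg/mL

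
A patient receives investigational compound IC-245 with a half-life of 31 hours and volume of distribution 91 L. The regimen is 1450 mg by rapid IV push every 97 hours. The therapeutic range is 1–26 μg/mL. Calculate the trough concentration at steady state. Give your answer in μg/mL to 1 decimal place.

2.1 μg/mL

τ/t½ = 97/31 ≈ 3.129, so fraction remaining f = (1/2)^(97/31) ≈ 0.1143.
Each bolus raises the concentration by D/Vd = 1450/91 ≈ 15.934 μg/mL.
Steady-state trough Cmin,ss = C₀·f/(1−f) ≈ 15.934 × 0.1143/0.8857 ≈ 2.056 μg/mL.
Trough 2.1 μg/mL vs MEC 1 μg/mL: adequate.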